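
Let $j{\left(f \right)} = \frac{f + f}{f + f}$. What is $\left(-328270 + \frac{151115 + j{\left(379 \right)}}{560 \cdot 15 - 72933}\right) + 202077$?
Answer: $- \frac{55399755}{439} \approx -1.262 \cdot 10^{5}$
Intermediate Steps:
$j{\left(f \right)} = 1$ ($j{\left(f \right)} = \frac{2 f}{2 f} = 2 f \frac{1}{2 f} = 1$)
$\left(-328270 + \frac{151115 + j{\left(379 \right)}}{560 \cdot 15 - 72933}\right) + 202077 = \left(-328270 + \frac{151115 + 1}{560 \cdot 15 - 72933}\right) + 202077 = \left(-328270 + \frac{151116}{8400 - 72933}\right) + 202077 = \left(-328270 + \frac{151116}{-64533}\right) + 202077 = \left(-328270 + 151116 \left(- \frac{1}{64533}\right)\right) + 202077 = \left(-328270 - \frac{1028}{439}\right) + 202077 = - \frac{144111558}{439} + 202077 = - \frac{55399755}{439}$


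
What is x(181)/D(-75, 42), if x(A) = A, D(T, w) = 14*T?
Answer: -181/1050 ≈ -0.17238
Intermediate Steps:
x(181)/D(-75, 42) = 181/((14*(-75))) = 181/(-1050) = 181*(-1/1050) = -181/1050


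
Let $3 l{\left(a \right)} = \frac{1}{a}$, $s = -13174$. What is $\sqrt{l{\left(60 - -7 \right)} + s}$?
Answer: $\frac{i \sqrt{532242573}}{201} \approx 114.78 i$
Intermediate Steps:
$l{\left(a \right)} = \frac{1}{3 a}$
$\sqrt{l{\left(60 - -7 \right)} + s} = \sqrt{\frac{1}{3 \left(60 - -7\right)} - 13174} = \sqrt{\frac{1}{3 \left(60 + 7\right)} - 13174} = \sqrt{\frac{1}{3 \cdot 67} - 13174} = \sqrt{\frac{1}{3} \cdot \frac{1}{67} - 13174} = \sqrt{\frac{1}{201} - 13174} = \sqrt{- \frac{2647973}{201}} = \frac{i \sqrt{532242573}}{201}$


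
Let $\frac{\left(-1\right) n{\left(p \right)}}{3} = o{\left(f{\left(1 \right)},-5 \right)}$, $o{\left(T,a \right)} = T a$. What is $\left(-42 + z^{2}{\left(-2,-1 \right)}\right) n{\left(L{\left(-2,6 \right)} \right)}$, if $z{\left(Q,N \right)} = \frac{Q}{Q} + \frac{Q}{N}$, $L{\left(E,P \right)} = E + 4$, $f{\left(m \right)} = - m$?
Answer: $495$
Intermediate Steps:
$L{\left(E,P \right)} = 4 + E$
$z{\left(Q,N \right)} = 1 + \frac{Q}{N}$
$n{\left(p \right)} = -15$ ($n{\left(p \right)} = - 3 \left(-1\right) 1 \left(-5\right) = - 3 \left(\left(-1\right) \left(-5\right)\right) = \left(-3\right) 5 = -15$)
$\left(-42 + z^{2}{\left(-2,-1 \right)}\right) n{\left(L{\left(-2,6 \right)} \right)} = \left(-42 + \left(\frac{-1 - 2}{-1}\right)^{2}\right) \left(-15\right) = \left(-42 + \left(\left(-1\right) \left(-3\right)\right)^{2}\right) \left(-15\right) = \left(-42 + 3^{2}\right) \left(-15\right) = \left(-42 + 9\right) \left(-15\right) = \left(-33\right) \left(-15\right) = 495$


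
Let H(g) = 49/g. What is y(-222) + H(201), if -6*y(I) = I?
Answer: 7486/201 ≈ 37.244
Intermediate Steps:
y(I) = -I/6
y(-222) + H(201) = -1/6*(-222) + 49/201 = 37 + 49*(1/201) = 37 + 49/201 = 7486/201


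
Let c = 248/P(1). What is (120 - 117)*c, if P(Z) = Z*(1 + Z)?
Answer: 372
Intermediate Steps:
c = 124 (c = 248/((1*(1 + 1))) = 248/((1*2)) = 248/2 = 248*(½) = 124)
(120 - 117)*c = (120 - 117)*124 = 3*124 = 372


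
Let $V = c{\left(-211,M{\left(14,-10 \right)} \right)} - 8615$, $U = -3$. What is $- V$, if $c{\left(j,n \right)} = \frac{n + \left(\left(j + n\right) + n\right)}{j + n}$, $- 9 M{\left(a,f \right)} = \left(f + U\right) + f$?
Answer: $\frac{8079955}{938} \approx 8614.0$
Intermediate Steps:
$M{\left(a,f \right)} = \frac{1}{3} - \frac{2 f}{9}$ ($M{\left(a,f \right)} = - \frac{\left(f - 3\right) + f}{9} = - \frac{\left(-3 + f\right) + f}{9} = - \frac{-3 + 2 f}{9} = \frac{1}{3} - \frac{2 f}{9}$)
$c{\left(j,n \right)} = \frac{j + 3 n}{j + n}$ ($c{\left(j,n \right)} = \frac{n + \left(j + 2 n\right)}{j + n} = \frac{j + 3 n}{j + n}$)
$V = - \frac{8079955}{938}$ ($V = \frac{-211 + 3 \left(\frac{1}{3} - - \frac{20}{9}\right)}{-211 + \left(\frac{1}{3} - - \frac{20}{9}\right)} - 8615 = \frac{-211 + 3 \left(\frac{1}{3} + \frac{20}{9}\right)}{-211 + \left(\frac{1}{3} + \frac{20}{9}\right)} - 8615 = \frac{-211 + 3 \cdot \frac{23}{9}}{-211 + \frac{23}{9}} - 8615 = \frac{-211 + \frac{23}{3}}{- \frac{1876}{9}} - 8615 = \left(- \frac{9}{1876}\right) \left(- \frac{610}{3}\right) - 8615 = \frac{915}{938} - 8615 = - \frac{8079955}{938} \approx -8614.0$)
$- V = \left(-1\right) \left(- \frac{8079955}{938}\right) = \frac{8079955}{938}$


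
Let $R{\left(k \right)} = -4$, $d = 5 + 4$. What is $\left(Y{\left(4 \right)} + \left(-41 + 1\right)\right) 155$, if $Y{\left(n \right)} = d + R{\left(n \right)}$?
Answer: $-5425$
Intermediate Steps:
$d = 9$
$Y{\left(n \right)} = 5$ ($Y{\left(n \right)} = 9 - 4 = 5$)
$\left(Y{\left(4 \right)} + \left(-41 + 1\right)\right) 155 = \left(5 + \left(-41 + 1\right)\right) 155 = \left(5 - 40\right) 155 = \left(-35\right) 155 = -5425$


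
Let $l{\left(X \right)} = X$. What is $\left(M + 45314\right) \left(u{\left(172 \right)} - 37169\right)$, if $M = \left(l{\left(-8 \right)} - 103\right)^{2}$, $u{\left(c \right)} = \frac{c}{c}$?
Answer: $-2142177680$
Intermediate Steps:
$u{\left(c \right)} = 1$
$M = 12321$ ($M = \left(-8 - 103\right)^{2} = \left(-111\right)^{2} = 12321$)
$\left(M + 45314\right) \left(u{\left(172 \right)} - 37169\right) = \left(12321 + 45314\right) \left(1 - 37169\right) = 57635 \left(-37168\right) = -2142177680$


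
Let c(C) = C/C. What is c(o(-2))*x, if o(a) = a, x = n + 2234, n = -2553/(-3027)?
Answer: 2254957/1009 ≈ 2234.8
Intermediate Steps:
n = 851/1009 (n = -2553*(-1/3027) = 851/1009 ≈ 0.84341)
x = 2254957/1009 (x = 851/1009 + 2234 = 2254957/1009 ≈ 2234.8)
c(C) = 1
c(o(-2))*x = 1*(2254957/1009) = 2254957/1009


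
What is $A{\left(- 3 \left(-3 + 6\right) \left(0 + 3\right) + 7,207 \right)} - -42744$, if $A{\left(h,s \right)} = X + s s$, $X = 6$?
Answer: $85599$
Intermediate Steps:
$A{\left(h,s \right)} = 6 + s^{2}$ ($A{\left(h,s \right)} = 6 + s s = 6 + s^{2}$)
$A{\left(- 3 \left(-3 + 6\right) \left(0 + 3\right) + 7,207 \right)} - -42744 = \left(6 + 207^{2}\right) - -42744 = \left(6 + 42849\right) + 42744 = 42855 + 42744 = 85599$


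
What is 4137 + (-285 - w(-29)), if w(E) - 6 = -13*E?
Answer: 3469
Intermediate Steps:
w(E) = 6 - 13*E
4137 + (-285 - w(-29)) = 4137 + (-285 - (6 - 13*(-29))) = 4137 + (-285 - (6 + 377)) = 4137 + (-285 - 1*383) = 4137 + (-285 - 383) = 4137 - 668 = 3469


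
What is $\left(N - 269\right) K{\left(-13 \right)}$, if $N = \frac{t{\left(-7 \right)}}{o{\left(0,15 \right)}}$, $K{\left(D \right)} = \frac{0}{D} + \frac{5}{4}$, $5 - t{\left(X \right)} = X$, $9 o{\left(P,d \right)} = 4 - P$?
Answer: $- \frac{605}{2} \approx -302.5$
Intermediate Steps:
$o{\left(P,d \right)} = \frac{4}{9} - \frac{P}{9}$ ($o{\left(P,d \right)} = \frac{4 - P}{9} = \frac{4}{9} - \frac{P}{9}$)
$t{\left(X \right)} = 5 - X$
$K{\left(D \right)} = \frac{5}{4}$ ($K{\left(D \right)} = 0 + 5 \cdot \frac{1}{4} = 0 + \frac{5}{4} = \frac{5}{4}$)
$N = 27$ ($N = \frac{5 - -7}{\frac{4}{9} - 0} = \frac{5 + 7}{\frac{4}{9} + 0} = \frac{12}{\frac{4}{9}} = 12 \cdot \frac{9}{4} = 27$)
$\left(N - 269\right) K{\left(-13 \right)} = \left(27 - 269\right) \frac{5}{4} = \left(-242\right) \frac{5}{4} = - \frac{605}{2}$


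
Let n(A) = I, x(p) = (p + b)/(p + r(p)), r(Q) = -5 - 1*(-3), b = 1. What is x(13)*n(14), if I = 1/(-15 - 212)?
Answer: -14/2497 ≈ -0.0056067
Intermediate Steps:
I = -1/227 (I = 1/(-227) = -1/227 ≈ -0.0044053)
r(Q) = -2 (r(Q) = -5 + 3 = -2)
x(p) = (1 + p)/(-2 + p) (x(p) = (p + 1)/(p - 2) = (1 + p)/(-2 + p))
n(A) = -1/227
x(13)*n(14) = ((1 + 13)/(-2 + 13))*(-1/227) = (14/11)*(-1/227) = -14/2497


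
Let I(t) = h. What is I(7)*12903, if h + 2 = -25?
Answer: -348381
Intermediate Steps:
h = -27 (h = -2 - 25 = -27)
I(t) = -27
I(7)*12903 = -27*12903 = -348381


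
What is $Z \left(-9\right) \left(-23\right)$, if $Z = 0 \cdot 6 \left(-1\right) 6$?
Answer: $0$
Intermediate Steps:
$Z = 0$ ($Z = 0 \left(-6\right) 6 = 0 \cdot 6 = 0$)
$Z \left(-9\right) \left(-23\right) = 0 \left(-9\right) \left(-23\right) = 0 \left(-23\right) = 0$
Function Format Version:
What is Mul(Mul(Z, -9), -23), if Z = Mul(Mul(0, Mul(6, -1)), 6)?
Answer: 0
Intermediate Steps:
Z = 0 (Z = Mul(Mul(0, -6), 6) = Mul(0, 6) = 0)
Mul(Mul(Z, -9), -23) = Mul(Mul(0, -9), -23) = Mul(0, -23) = 0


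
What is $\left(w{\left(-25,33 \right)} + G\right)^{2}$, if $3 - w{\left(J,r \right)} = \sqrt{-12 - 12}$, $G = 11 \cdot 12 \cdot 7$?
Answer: $859305 - 3708 i \sqrt{6} \approx 8.5931 \cdot 10^{5} - 9082.7 i$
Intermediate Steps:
$G = 924$ ($G = 132 \cdot 7 = 924$)
$w{\left(J,r \right)} = 3 - 2 i \sqrt{6}$ ($w{\left(J,r \right)} = 3 - \sqrt{-12 - 12} = 3 - \sqrt{-24} = 3 - 2 i \sqrt{6}$)
$\left(w{\left(-25,33 \right)} + G\right)^{2} = \left(\left(3 - 2 i \sqrt{6}\right) + 924\right)^{2} = \left(927 - 2 i \sqrt{6}\right)^{2}$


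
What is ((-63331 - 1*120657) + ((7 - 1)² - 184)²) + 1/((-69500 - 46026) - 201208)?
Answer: -51337513657/316734 ≈ -1.6208e+5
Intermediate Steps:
((-63331 - 1*120657) + ((7 - 1)² - 184)²) + 1/((-69500 - 46026) - 201208) = ((-63331 - 120657) + (6² - 184)²) + 1/(-115526 - 201208) = (-183988 + (36 - 184)²) + 1/(-316734) = (-183988 + (-148)²) - 1/316734 = (-183988 + 21904) - 1/316734 = -162084 - 1/316734 = -51337513657/316734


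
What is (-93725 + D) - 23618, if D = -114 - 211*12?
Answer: -119989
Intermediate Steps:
D = -2646 (D = -114 - 2532 = -2646)
(-93725 + D) - 23618 = (-93725 - 2646) - 23618 = -96371 - 23618 = -119989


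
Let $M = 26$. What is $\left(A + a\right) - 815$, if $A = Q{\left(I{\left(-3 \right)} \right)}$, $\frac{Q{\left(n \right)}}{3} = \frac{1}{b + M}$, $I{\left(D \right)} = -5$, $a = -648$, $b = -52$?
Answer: $- \frac{38041}{26} \approx -1463.1$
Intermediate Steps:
$Q{\left(n \right)} = - \frac{3}{26}$ ($Q{\left(n \right)} = \frac{3}{-52 + 26} = \frac{3}{-26} = 3 \left(- \frac{1}{26}\right) = - \frac{3}{26}$)
$A = - \frac{3}{26} \approx -0.11538$
$\left(A + a\right) - 815 = \left(- \frac{3}{26} - 648\right) - 815 = - \frac{16851}{26} - 815 = - \frac{38041}{26}$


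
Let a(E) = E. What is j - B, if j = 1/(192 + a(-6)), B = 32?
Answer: -5951/186 ≈ -31.995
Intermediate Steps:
j = 1/186 (j = 1/(192 - 6) = 1/186 ≈ 0.0053763)
j - B = 1/186 - 1*32 = 1/186 - 32 = -5951/186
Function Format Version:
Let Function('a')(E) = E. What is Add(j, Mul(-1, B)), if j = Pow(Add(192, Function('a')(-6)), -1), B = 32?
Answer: Rational(-5951, 186) ≈ -31.995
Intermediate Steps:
j = Rational(1, 186) (j = Pow(Add(192, -6), -1) = Pow(186, -1) = Rational(1, 186) ≈ 0.0053763)
Add(j, Mul(-1, B)) = Add(Rational(1, 186), Mul(-1, 32)) = Add(Rational(1, 186), -32) = Rational(-5951, 186)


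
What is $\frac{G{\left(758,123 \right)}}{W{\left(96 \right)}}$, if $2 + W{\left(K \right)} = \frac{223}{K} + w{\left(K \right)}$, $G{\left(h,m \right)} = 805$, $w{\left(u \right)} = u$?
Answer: $\frac{11040}{1321} \approx 8.3573$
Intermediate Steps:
$W{\left(K \right)} = -2 + K + \frac{223}{K}$ ($W{\left(K \right)} = -2 + \left(\frac{223}{K} + K\right) = -2 + \left(K + \frac{223}{K}\right) = -2 + K + \frac{223}{K}$)
$\frac{G{\left(758,123 \right)}}{W{\left(96 \right)}} = \frac{805}{-2 + 96 + \frac{223}{96}} = \frac{805}{\frac{9247}{96}} = 805 \cdot \frac{96}{9247} = \frac{11040}{1321}$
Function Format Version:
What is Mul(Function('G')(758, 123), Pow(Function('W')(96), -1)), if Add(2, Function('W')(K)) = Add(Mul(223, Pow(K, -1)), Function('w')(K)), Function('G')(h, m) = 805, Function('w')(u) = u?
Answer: Rational(11040, 1321) ≈ 8.3573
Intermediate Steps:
Function('W')(K) = Add(-2, K, Mul(223, Pow(K, -1))) (Function('W')(K) = Add(-2, Add(Mul(223, Pow(K, -1)), K)) = Add(-2, Add(K, Mul(223, Pow(K, -1)))) = Add(-2, K, Mul(223, Pow(K, -1))))
Mul(Function('G')(758, 123), Pow(Function('W')(96), -1)) = Mul(805, Pow(Add(-2, 96, Mul(223, Pow(96, -1))), -1)) = Mul(805, Pow(Add(-2, 96, Mul(223, Rational(1, 96))), -1)) = Mul(805, Pow(Add(-2, 96, Rational(223, 96)), -1)) = Mul(805, Pow(Rational(9247, 96), -1)) = Mul(805, Rational(96, 9247)) = Rational(11040, 1321)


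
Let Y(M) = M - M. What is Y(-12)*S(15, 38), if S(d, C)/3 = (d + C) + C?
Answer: 0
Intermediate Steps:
S(d, C) = 3*d + 6*C (S(d, C) = 3*((d + C) + C) = 3*((C + d) + C) = 3*(d + 2*C) = 3*d + 6*C)
Y(M) = 0
Y(-12)*S(15, 38) = 0*(3*15 + 6*38) = 0*(45 + 228) = 0*273 = 0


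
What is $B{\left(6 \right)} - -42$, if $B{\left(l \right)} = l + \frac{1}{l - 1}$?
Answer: $\frac{241}{5} \approx 48.2$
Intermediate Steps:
$B{\left(l \right)} = l + \frac{1}{-1 + l}$
$B{\left(6 \right)} - -42 = \frac{1 + 6^{2} - 6}{-1 + 6} - -42 = \frac{1 + 36 - 6}{5} + 42 = \frac{1}{5} \cdot 31 + 42 = \frac{31}{5} + 42 = \frac{241}{5}$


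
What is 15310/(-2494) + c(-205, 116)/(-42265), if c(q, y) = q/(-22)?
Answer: -1423620857/231899602 ≈ -6.1390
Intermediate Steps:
c(q, y) = -q/22 (c(q, y) = q*(-1/22) = -q/22)
15310/(-2494) + c(-205, 116)/(-42265) = 15310/(-2494) - 1/22*(-205)/(-42265) = 15310*(-1/2494) + (205/22)*(-1/42265) = -7655/1247 - 41/185966 = -1423620857/231899602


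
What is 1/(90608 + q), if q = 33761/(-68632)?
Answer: 68632/6218574495 ≈ 1.1037e-5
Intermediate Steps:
q = -33761/68632 (q = 33761*(-1/68632) = -33761/68632 ≈ -0.49191)
1/(90608 + q) = 1/(90608 - 33761/68632) = 1/(6218574495/68632) = 68632/6218574495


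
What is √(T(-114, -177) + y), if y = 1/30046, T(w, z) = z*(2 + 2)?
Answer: I*√639155548082/30046 ≈ 26.608*I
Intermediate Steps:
T(w, z) = 4*z (T(w, z) = z*4 = 4*z)
y = 1/30046 ≈ 3.3282e-5
√(T(-114, -177) + y) = √(4*(-177) + 1/30046) = √(-708 + 1/30046) = √(-21272567/30046) = I*√639155548082/30046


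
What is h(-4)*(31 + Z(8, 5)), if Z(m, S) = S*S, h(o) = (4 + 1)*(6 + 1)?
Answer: 1960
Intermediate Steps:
h(o) = 35 (h(o) = 5*7 = 35)
Z(m, S) = S²
h(-4)*(31 + Z(8, 5)) = 35*(31 + 5²) = 35*(31 + 25) = 35*56 = 1960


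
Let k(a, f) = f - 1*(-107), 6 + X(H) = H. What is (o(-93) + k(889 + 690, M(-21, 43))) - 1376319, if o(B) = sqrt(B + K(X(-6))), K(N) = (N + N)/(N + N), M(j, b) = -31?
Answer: -1376243 + 2*I*sqrt(23) ≈ -1.3762e+6 + 9.5917*I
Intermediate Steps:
X(H) = -6 + H
K(N) = 1 (K(N) = (2*N)/((2*N)) = (2*N)*(1/(2*N)) = 1)
o(B) = sqrt(1 + B) (o(B) = sqrt(B + 1) = sqrt(1 + B))
k(a, f) = 107 + f (k(a, f) = f + 107 = 107 + f)
(o(-93) + k(889 + 690, M(-21, 43))) - 1376319 = (sqrt(1 - 93) + (107 - 31)) - 1376319 = (sqrt(-92) + 76) - 1376319 = (2*I*sqrt(23) + 76) - 1376319 = (76 + 2*I*sqrt(23)) - 1376319 = -1376243 + 2*I*sqrt(23)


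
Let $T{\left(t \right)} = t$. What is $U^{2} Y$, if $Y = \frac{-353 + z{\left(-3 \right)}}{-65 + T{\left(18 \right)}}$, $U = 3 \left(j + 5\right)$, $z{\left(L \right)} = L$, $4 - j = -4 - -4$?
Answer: $\frac{259524}{47} \approx 5521.8$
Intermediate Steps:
$j = 4$ ($j = 4 - \left(-4 - -4\right) = 4 - \left(-4 + 4\right) = 4 - 0 = 4 + 0 = 4$)
$U = 27$ ($U = 3 \left(4 + 5\right) = 3 \cdot 9 = 27$)
$Y = \frac{356}{47}$ ($Y = \frac{-353 - 3}{-65 + 18} = - \frac{356}{-47} = \left(-356\right) \left(- \frac{1}{47}\right) = \frac{356}{47} \approx 7.5745$)
$U^{2} Y = 27^{2} \cdot \frac{356}{47} = 729 \cdot \frac{356}{47} = \frac{259524}{47}$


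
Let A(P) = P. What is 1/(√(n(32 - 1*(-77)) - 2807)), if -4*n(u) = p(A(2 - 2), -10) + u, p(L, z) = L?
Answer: -2*I*√11337/11337 ≈ -0.018784*I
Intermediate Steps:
n(u) = -u/4 (n(u) = -((2 - 2) + u)/4 = -(0 + u)/4 = -u/4)
1/(√(n(32 - 1*(-77)) - 2807)) = 1/(√(-(32 - 1*(-77))/4 - 2807)) = 1/(√(-(32 + 77)/4 - 2807)) = 1/(√(-¼*109 - 2807)) = 1/(√(-109/4 - 2807)) = 1/(√(-11337/4)) = 1/(I*√11337/2) = -2*I*√11337/11337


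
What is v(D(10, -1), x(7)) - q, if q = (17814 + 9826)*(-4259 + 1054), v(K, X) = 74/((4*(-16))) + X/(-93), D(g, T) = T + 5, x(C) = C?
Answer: 263632527535/2976 ≈ 8.8586e+7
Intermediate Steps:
D(g, T) = 5 + T
v(K, X) = -37/32 - X/93 (v(K, X) = 74/(-64) + X*(-1/93) = 74*(-1/64) - X/93 = -37/32 - X/93)
q = -88586200 (q = 27640*(-3205) = -88586200)
v(D(10, -1), x(7)) - q = (-37/32 - 1/93*7) - 1*(-88586200) = (-37/32 - 7/93) + 88586200 = -3665/2976 + 88586200 = 263632527535/2976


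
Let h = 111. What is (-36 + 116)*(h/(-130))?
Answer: -888/13 ≈ -68.308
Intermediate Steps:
(-36 + 116)*(h/(-130)) = (-36 + 116)*(111/(-130)) = 80*(111*(-1/130)) = 80*(-111/130) = -888/13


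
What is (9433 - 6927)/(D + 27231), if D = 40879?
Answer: 179/4865 ≈ 0.036793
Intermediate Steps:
(9433 - 6927)/(D + 27231) = (9433 - 6927)/(40879 + 27231) = 2506/68110 = 2506*(1/68110) = 179/4865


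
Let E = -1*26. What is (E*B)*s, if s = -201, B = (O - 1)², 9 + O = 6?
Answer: 83616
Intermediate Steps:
E = -26
O = -3 (O = -9 + 6 = -3)
B = 16 (B = (-3 - 1)² = (-4)² = 16)
(E*B)*s = -26*16*(-201) = -416*(-201) = 83616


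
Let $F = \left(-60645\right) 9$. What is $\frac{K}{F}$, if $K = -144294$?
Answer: $\frac{48098}{181935} \approx 0.26437$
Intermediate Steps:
$F = -545805$
$\frac{K}{F} = - \frac{144294}{-545805} = \left(-144294\right) \left(- \frac{1}{545805}\right) = \frac{48098}{181935}$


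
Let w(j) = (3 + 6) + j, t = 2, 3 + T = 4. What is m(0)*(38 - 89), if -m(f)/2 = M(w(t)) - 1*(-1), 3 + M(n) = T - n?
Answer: -1224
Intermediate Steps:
T = 1 (T = -3 + 4 = 1)
w(j) = 9 + j
M(n) = -2 - n (M(n) = -3 + (1 - n) = -2 - n)
m(f) = 24 (m(f) = -2*((-2 - (9 + 2)) - 1*(-1)) = -2*((-2 - 1*11) + 1) = -2*((-2 - 11) + 1) = -2*(-13 + 1) = -2*(-12) = 24)
m(0)*(38 - 89) = 24*(38 - 89) = 24*(-51) = -1224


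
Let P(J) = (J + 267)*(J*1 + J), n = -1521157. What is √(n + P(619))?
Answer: I*√424289 ≈ 651.38*I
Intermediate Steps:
P(J) = 2*J*(267 + J) (P(J) = (267 + J)*(J + J) = (267 + J)*(2*J) = 2*J*(267 + J))
√(n + P(619)) = √(-1521157 + 2*619*(267 + 619)) = √(-1521157 + 2*619*886) = √(-1521157 + 1096868) = √(-424289) = I*√424289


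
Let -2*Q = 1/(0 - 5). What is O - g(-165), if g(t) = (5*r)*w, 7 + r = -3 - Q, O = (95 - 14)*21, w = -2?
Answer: 1600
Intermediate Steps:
Q = ⅒ (Q = -1/(2*(0 - 5)) = -½/(-5) = -½*(-⅕) = ⅒ ≈ 0.10000)
O = 1701 (O = 81*21 = 1701)
r = -101/10 (r = -7 + (-3 - 1*⅒) = -7 + (-3 - ⅒) = -7 - 31/10 = -101/10 ≈ -10.100)
g(t) = 101 (g(t) = (5*(-101/10))*(-2) = -101/2*(-2) = 101)
O - g(-165) = 1701 - 1*101 = 1701 - 101 = 1600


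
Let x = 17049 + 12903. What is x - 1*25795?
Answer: 4157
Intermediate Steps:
x = 29952
x - 1*25795 = 29952 - 1*25795 = 29952 - 25795 = 4157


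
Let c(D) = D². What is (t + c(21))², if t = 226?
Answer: 444889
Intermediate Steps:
(t + c(21))² = (226 + 21²)² = (226 + 441)² = 667² = 444889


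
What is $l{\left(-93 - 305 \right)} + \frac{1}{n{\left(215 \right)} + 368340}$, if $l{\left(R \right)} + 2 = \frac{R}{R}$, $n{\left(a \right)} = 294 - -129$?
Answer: $- \frac{368762}{368763} \approx -1.0$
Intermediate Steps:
$n{\left(a \right)} = 423$ ($n{\left(a \right)} = 294 + 129 = 423$)
$l{\left(R \right)} = -1$ ($l{\left(R \right)} = -2 + \frac{R}{R} = -2 + 1 = -1$)
$l{\left(-93 - 305 \right)} + \frac{1}{n{\left(215 \right)} + 368340} = -1 + \frac{1}{423 + 368340} = -1 + \frac{1}{368763} = - \frac{368762}{368763}$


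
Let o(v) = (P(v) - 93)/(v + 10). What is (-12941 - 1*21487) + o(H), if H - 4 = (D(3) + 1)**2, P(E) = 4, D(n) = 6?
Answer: -2169053/63 ≈ -34429.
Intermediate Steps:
H = 53 (H = 4 + (6 + 1)**2 = 4 + 7**2 = 4 + 49 = 53)
o(v) = -89/(10 + v) (o(v) = (4 - 93)/(v + 10) = -89/(10 + v))
(-12941 - 1*21487) + o(H) = (-12941 - 1*21487) - 89/(10 + 53) = (-12941 - 21487) - 89/63 = -34428 - 89*1/63 = -34428 - 89/63 = -2169053/63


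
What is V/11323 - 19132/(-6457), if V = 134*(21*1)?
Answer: 3504502/1091233 ≈ 3.2115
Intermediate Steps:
V = 2814 (V = 134*21 = 2814)
V/11323 - 19132/(-6457) = 2814/11323 - 19132/(-6457) = 2814*(1/11323) - 19132*(-1/6457) = 42/169 + 19132/6457 = 3504502/1091233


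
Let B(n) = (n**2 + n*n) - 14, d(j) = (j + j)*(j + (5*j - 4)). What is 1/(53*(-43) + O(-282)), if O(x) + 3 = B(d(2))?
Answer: -1/248 ≈ -0.0040323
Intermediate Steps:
d(j) = 2*j*(-4 + 6*j) (d(j) = (2*j)*(j + (-4 + 5*j)) = (2*j)*(-4 + 6*j) = 2*j*(-4 + 6*j))
B(n) = -14 + 2*n**2 (B(n) = (n**2 + n**2) - 14 = 2*n**2 - 14 = -14 + 2*n**2)
O(x) = 2031 (O(x) = -3 + (-14 + 2*(4*2*(-2 + 3*2))**2) = -3 + (-14 + 2*(4*2*(-2 + 6))**2) = -3 + (-14 + 2*(4*2*4)**2) = -3 + (-14 + 2*32**2) = -3 + (-14 + 2*1024) = -3 + (-14 + 2048) = -3 + 2034 = 2031)
1/(53*(-43) + O(-282)) = 1/(53*(-43) + 2031) = 1/(-2279 + 2031) = 1/(-248) = -1/248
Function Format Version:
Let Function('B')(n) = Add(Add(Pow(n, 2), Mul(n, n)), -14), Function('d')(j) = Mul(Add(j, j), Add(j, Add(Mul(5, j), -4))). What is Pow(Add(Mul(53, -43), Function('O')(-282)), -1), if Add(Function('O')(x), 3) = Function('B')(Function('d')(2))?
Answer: Rational(-1, 248) ≈ -0.0040323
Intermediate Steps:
Function('d')(j) = Mul(2, j, Add(-4, Mul(6, j))) (Function('d')(j) = Mul(Mul(2, j), Add(j, Add(-4, Mul(5, j)))) = Mul(Mul(2, j), Add(-4, Mul(6, j))) = Mul(2, j, Add(-4, Mul(6, j))))
Function('B')(n) = Add(-14, Mul(2, Pow(n, 2))) (Function('B')(n) = Add(Add(Pow(n, 2), Pow(n, 2)), -14) = Add(Mul(2, Pow(n, 2)), -14) = Add(-14, Mul(2, Pow(n, 2))))
Function('O')(x) = 2031 (Function('O')(x) = Add(-3, Add(-14, Mul(2, Pow(Mul(4, 2, Add(-2, Mul(3, 2))), 2)))) = Add(-3, Add(-14, Mul(2, Pow(Mul(4, 2, Add(-2, 6)), 2)))) = Add(-3, Add(-14, Mul(2, Pow(Mul(4, 2, 4), 2)))) = Add(-3, Add(-14, Mul(2, Pow(32, 2)))) = Add(-3, Add(-14, Mul(2, 1024))) = Add(-3, Add(-14, 2048)) = Add(-3, 2034) = 2031)
Pow(Add(Mul(53, -43), Function('O')(-282)), -1) = Pow(Add(Mul(53, -43), 2031), -1) = Pow(Add(-2279, 2031), -1) = Pow(-248, -1) = Rational(-1, 248)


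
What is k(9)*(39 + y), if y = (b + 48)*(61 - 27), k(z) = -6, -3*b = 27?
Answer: -8190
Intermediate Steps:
b = -9 (b = -⅓*27 = -9)
y = 1326 (y = (-9 + 48)*(61 - 27) = 39*34 = 1326)
k(9)*(39 + y) = -6*(39 + 1326) = -6*1365 = -8190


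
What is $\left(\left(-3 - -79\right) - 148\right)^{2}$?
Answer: $5184$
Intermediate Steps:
$\left(\left(-3 - -79\right) - 148\right)^{2} = \left(\left(-3 + 79\right) - 148\right)^{2} = \left(76 - 148\right)^{2} = \left(-72\right)^{2} = 5184$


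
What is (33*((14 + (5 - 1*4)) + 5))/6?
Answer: 110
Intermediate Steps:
(33*((14 + (5 - 1*4)) + 5))/6 = (33*((14 + (5 - 4)) + 5))*(⅙) = (33*((14 + 1) + 5))*(⅙) = (33*(15 + 5))*(⅙) = (33*20)*(⅙) = 660*(⅙) = 110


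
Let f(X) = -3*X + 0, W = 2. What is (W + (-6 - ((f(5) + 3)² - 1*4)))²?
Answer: 20736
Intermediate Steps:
f(X) = -3*X
(W + (-6 - ((f(5) + 3)² - 1*4)))² = (2 + (-6 - ((-3*5 + 3)² - 1*4)))² = (2 + (-6 - ((-15 + 3)² - 4)))² = (2 + (-6 - ((-12)² - 4)))² = (2 + (-6 - (144 - 4)))² = (2 + (-6 - 1*140))² = (2 + (-6 - 140))² = (2 - 146)² = (-144)² = 20736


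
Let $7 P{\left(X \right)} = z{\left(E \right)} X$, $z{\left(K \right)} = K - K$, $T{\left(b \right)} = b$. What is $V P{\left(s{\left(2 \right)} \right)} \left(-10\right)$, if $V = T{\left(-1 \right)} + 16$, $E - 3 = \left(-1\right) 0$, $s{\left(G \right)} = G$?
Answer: $0$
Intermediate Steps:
$E = 3$ ($E = 3 - 0 = 3 + 0 = 3$)
$z{\left(K \right)} = 0$
$V = 15$ ($V = -1 + 16 = 15$)
$P{\left(X \right)} = 0$ ($P{\left(X \right)} = \frac{0 X}{7} = \frac{1}{7} \cdot 0 = 0$)
$V P{\left(s{\left(2 \right)} \right)} \left(-10\right) = 15 \cdot 0 \left(-10\right) = 0 \left(-10\right) = 0$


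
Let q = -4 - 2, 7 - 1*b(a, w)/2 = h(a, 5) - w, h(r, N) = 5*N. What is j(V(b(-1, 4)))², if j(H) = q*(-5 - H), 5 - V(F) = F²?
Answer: 21566736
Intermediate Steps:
b(a, w) = -36 + 2*w (b(a, w) = 14 - 2*(5*5 - w) = 14 - 2*(25 - w) = 14 + (-50 + 2*w) = -36 + 2*w)
q = -6
V(F) = 5 - F²
j(H) = 30 + 6*H (j(H) = -6*(-5 - H) = 30 + 6*H)
j(V(b(-1, 4)))² = (30 + 6*(5 - (-36 + 2*4)²))² = (30 + 6*(5 - (-36 + 8)²))² = (30 + 6*(5 - 1*(-28)²))² = (30 + 6*(5 - 1*784))² = (30 + 6*(5 - 784))² = (30 + 6*(-779))² = (30 - 4674)² = (-4644)² = 21566736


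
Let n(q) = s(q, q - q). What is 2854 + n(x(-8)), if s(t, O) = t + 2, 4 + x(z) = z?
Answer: 2844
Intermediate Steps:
x(z) = -4 + z
s(t, O) = 2 + t
n(q) = 2 + q
2854 + n(x(-8)) = 2854 + (2 + (-4 - 8)) = 2854 + (2 - 12) = 2854 - 10 = 2844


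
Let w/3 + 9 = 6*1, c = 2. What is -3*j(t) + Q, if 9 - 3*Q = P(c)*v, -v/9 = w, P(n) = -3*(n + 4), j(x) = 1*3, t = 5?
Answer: 480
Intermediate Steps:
j(x) = 3
P(n) = -12 - 3*n (P(n) = -3*(4 + n) = -12 - 3*n)
w = -9 (w = -27 + 3*(6*1) = -27 + 3*6 = -27 + 18 = -9)
v = 81 (v = -9*(-9) = 81)
Q = 489 (Q = 3 - (-12 - 3*2)*81/3 = 3 - (-12 - 6)*81/3 = 3 - (-6)*81 = 3 - 1/3*(-1458) = 3 + 486 = 489)
-3*j(t) + Q = -3*3 + 489 = -9 + 489 = 480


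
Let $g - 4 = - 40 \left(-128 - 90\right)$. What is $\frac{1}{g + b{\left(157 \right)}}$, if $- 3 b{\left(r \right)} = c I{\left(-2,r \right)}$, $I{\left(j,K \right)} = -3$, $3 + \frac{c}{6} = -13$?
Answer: $\frac{1}{8628} \approx 0.0001159$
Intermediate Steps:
$c = -96$ ($c = -18 + 6 \left(-13\right) = -18 - 78 = -96$)
$b{\left(r \right)} = -96$ ($b{\left(r \right)} = - \frac{\left(-96\right) \left(-3\right)}{3} = \left(- \frac{1}{3}\right) 288 = -96$)
$g = 8724$ ($g = 4 - 40 \left(-128 - 90\right) = 4 - -8720 = 4 + 8720 = 8724$)
$\frac{1}{g + b{\left(157 \right)}} = \frac{1}{8724 - 96} = \frac{1}{8628}$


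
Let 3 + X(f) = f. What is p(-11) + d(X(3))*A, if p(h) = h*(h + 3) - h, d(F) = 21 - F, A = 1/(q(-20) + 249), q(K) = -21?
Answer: 7531/76 ≈ 99.092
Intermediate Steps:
X(f) = -3 + f
A = 1/228 (A = 1/(-21 + 249) = 1/228 ≈ 0.0043860)
p(h) = -h + h*(3 + h) (p(h) = h*(3 + h) - h = -h + h*(3 + h))
p(-11) + d(X(3))*A = -11*(2 - 11) + (21 - (-3 + 3))*(1/228) = -11*(-9) + (21 - 1*0)*(1/228) = 99 + (21 + 0)*(1/228) = 99 + 21*(1/228) = 99 + 7/76 = 7531/76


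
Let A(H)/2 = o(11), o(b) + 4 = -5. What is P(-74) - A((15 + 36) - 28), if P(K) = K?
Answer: -56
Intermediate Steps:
o(b) = -9 (o(b) = -4 - 5 = -9)
A(H) = -18 (A(H) = 2*(-9) = -18)
P(-74) - A((15 + 36) - 28) = -74 - 1*(-18) = -74 + 18 = -56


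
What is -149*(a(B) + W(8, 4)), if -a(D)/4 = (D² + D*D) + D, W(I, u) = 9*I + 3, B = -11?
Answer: 126501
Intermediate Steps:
W(I, u) = 3 + 9*I
a(D) = -8*D² - 4*D (a(D) = -4*((D² + D*D) + D) = -4*((D² + D²) + D) = -4*(2*D² + D) = -4*(D + 2*D²) = -8*D² - 4*D)
-149*(a(B) + W(8, 4)) = -149*(-4*(-11)*(1 + 2*(-11)) + (3 + 9*8)) = -149*(-4*(-11)*(1 - 22) + (3 + 72)) = -149*(-4*(-11)*(-21) + 75) = -149*(-924 + 75) = -149*(-849) = 126501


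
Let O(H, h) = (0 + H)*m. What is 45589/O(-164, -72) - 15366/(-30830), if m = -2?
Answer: 705274459/5056120 ≈ 139.49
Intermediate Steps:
O(H, h) = -2*H (O(H, h) = (0 + H)*(-2) = H*(-2) = -2*H)
45589/O(-164, -72) - 15366/(-30830) = 45589/((-2*(-164))) - 15366/(-30830) = 45589/328 - 15366*(-1/30830) = 45589*(1/328) + 7683/15415 = 45589/328 + 7683/15415 = 705274459/5056120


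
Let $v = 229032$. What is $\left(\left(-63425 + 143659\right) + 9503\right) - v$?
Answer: $-139295$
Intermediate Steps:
$\left(\left(-63425 + 143659\right) + 9503\right) - v = \left(\left(-63425 + 143659\right) + 9503\right) - 229032 = \left(80234 + 9503\right) - 229032 = 89737 - 229032 = -139295$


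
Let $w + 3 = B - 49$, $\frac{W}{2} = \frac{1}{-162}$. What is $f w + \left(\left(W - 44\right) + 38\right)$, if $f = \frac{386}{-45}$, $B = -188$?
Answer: $\frac{166265}{81} \approx 2052.7$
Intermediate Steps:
$W = - \frac{1}{81}$ ($W = \frac{2}{-162} = 2 \left(- \frac{1}{162}\right) = - \frac{1}{81} \approx -0.012346$)
$w = -240$ ($w = -3 - 237 = -240$)
$f = - \frac{386}{45}$ ($f = 386 \left(- \frac{1}{45}\right) = - \frac{386}{45} \approx -8.5778$)
$f w + \left(\left(W - 44\right) + 38\right) = \left(- \frac{386}{45}\right) \left(-240\right) + \left(\left(- \frac{1}{81} - 44\right) + 38\right) = \frac{6176}{3} + \left(- \frac{3565}{81} + 38\right) = \frac{6176}{3} - \frac{487}{81} = \frac{166265}{81}$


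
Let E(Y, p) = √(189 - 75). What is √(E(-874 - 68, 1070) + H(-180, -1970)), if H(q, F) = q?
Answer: √(-180 + √114) ≈ 13.012*I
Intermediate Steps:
E(Y, p) = √114
√(E(-874 - 68, 1070) + H(-180, -1970)) = √(√114 - 180) = √(-180 + √114)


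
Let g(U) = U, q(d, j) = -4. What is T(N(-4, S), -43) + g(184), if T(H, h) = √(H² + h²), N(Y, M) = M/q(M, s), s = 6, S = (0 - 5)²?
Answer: 184 + √30209/4 ≈ 227.45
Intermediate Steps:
S = 25 (S = (-5)² = 25)
N(Y, M) = -M/4 (N(Y, M) = M/(-4) = M*(-¼) = -M/4)
T(N(-4, S), -43) + g(184) = √((-¼*25)² + (-43)²) + 184 = √((-25/4)² + 1849) + 184 = √(625/16 + 1849) + 184 = √(30209/16) + 184 = √30209/4 + 184 = 184 + √30209/4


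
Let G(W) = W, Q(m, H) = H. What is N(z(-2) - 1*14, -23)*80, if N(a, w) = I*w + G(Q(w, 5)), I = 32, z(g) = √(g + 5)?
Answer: -58480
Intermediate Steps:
z(g) = √(5 + g)
N(a, w) = 5 + 32*w (N(a, w) = 32*w + 5 = 5 + 32*w)
N(z(-2) - 1*14, -23)*80 = (5 + 32*(-23))*80 = (5 - 736)*80 = -731*80 = -58480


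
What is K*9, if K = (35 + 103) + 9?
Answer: 1323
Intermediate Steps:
K = 147 (K = 138 + 9 = 147)
K*9 = 147*9 = 1323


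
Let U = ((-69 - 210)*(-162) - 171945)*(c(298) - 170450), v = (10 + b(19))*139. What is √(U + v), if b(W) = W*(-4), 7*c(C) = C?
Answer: √1058332437582/7 ≈ 1.4696e+5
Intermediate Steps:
c(C) = C/7
b(W) = -4*W
v = -9174 (v = (10 - 4*19)*139 = (10 - 76)*139 = -66*139 = -9174)
U = 151190412444/7 (U = ((-69 - 210)*(-162) - 171945)*((⅐)*298 - 170450) = (-279*(-162) - 171945)*(298/7 - 170450) = (45198 - 171945)*(-1192852/7) = -126747*(-1192852/7) = 151190412444/7 ≈ 2.1599e+10)
√(U + v) = √(151190412444/7 - 9174) = √(151190348226/7) = √1058332437582/7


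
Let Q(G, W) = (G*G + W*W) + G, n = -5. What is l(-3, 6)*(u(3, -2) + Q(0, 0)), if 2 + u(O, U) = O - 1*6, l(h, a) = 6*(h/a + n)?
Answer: 165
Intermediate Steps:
Q(G, W) = G + G² + W² (Q(G, W) = (G² + W²) + G = G + G² + W²)
l(h, a) = -30 + 6*h/a (l(h, a) = 6*(h/a - 5) = 6*(-5 + h/a) = -30 + 6*h/a)
u(O, U) = -8 + O (u(O, U) = -2 + (O - 1*6) = -2 + (O - 6) = -2 + (-6 + O) = -8 + O)
l(-3, 6)*(u(3, -2) + Q(0, 0)) = (-30 + 6*(-3)/6)*((-8 + 3) + (0 + 0² + 0²)) = (-30 + 6*(-3)*(⅙))*(-5 + (0 + 0 + 0)) = (-30 - 3)*(-5 + 0) = -33*(-5) = 165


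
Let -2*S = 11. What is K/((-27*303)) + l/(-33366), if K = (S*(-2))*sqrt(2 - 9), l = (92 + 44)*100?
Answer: -6800/16683 - 11*I*sqrt(7)/8181 ≈ -0.4076 - 0.0035574*I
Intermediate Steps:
S = -11/2 (S = -1/2*11 = -11/2 ≈ -5.5000)
l = 13600 (l = 136*100 = 13600)
K = 11*I*sqrt(7) (K = (-11/2*(-2))*sqrt(2 - 9) = 11*sqrt(-7) = 11*(I*sqrt(7)) = 11*I*sqrt(7) ≈ 29.103*I)
K/((-27*303)) + l/(-33366) = (11*I*sqrt(7))/((-27*303)) + 13600/(-33366) = (11*I*sqrt(7))/(-8181) + 13600*(-1/33366) = (11*I*sqrt(7))*(-1/8181) - 6800/16683 = -11*I*sqrt(7)/8181 - 6800/16683 = -6800/16683 - 11*I*sqrt(7)/8181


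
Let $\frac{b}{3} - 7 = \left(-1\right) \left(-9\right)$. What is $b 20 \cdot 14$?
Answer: $13440$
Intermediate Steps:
$b = 48$ ($b = 21 + 3 \left(\left(-1\right) \left(-9\right)\right) = 21 + 3 \cdot 9 = 21 + 27 = 48$)
$b 20 \cdot 14 = 48 \cdot 20 \cdot 14 = 960 \cdot 14 = 13440$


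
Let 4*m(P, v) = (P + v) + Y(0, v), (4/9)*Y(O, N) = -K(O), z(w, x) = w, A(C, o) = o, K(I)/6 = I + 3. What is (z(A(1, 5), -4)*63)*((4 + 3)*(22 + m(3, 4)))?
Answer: 240345/8 ≈ 30043.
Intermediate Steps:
K(I) = 18 + 6*I (K(I) = 6*(I + 3) = 6*(3 + I) = 18 + 6*I)
Y(O, N) = -81/2 - 27*O/2 (Y(O, N) = 9*(-(18 + 6*O))/4 = 9*(-18 - 6*O)/4 = -81/2 - 27*O/2)
m(P, v) = -81/8 + P/4 + v/4 (m(P, v) = ((P + v) + (-81/2 - 27/2*0))/4 = ((P + v) + (-81/2 + 0))/4 = ((P + v) - 81/2)/4 = (-81/2 + P + v)/4 = -81/8 + P/4 + v/4)
(z(A(1, 5), -4)*63)*((4 + 3)*(22 + m(3, 4))) = (5*63)*((4 + 3)*(22 + (-81/8 + (¼)*3 + (¼)*4))) = 315*(7*(22 + (-81/8 + ¾ + 1))) = 315*(7*(22 - 67/8)) = 315*(7*(109/8)) = 315*(763/8) = 240345/8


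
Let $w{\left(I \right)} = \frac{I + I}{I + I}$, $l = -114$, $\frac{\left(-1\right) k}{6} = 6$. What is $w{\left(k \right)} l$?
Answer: $-114$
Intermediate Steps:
$k = -36$ ($k = \left(-6\right) 6 = -36$)
$w{\left(I \right)} = 1$ ($w{\left(I \right)} = \frac{2 I}{2 I} = 2 I \frac{1}{2 I} = 1$)
$w{\left(k \right)} l = 1 \left(-114\right) = -114$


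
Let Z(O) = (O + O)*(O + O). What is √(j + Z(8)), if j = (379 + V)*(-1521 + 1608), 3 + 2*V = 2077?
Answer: 2*√30862 ≈ 351.35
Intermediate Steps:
V = 1037 (V = -3/2 + (½)*2077 = -3/2 + 2077/2 = 1037)
Z(O) = 4*O² (Z(O) = (2*O)*(2*O) = 4*O²)
j = 123192 (j = (379 + 1037)*(-1521 + 1608) = 1416*87 = 123192)
√(j + Z(8)) = √(123192 + 4*8²) = √(123192 + 4*64) = √(123192 + 256) = √123448 = 2*√30862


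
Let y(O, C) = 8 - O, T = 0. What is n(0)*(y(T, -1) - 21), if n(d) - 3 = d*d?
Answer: -39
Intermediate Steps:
n(d) = 3 + d² (n(d) = 3 + d*d = 3 + d²)
n(0)*(y(T, -1) - 21) = (3 + 0²)*((8 - 1*0) - 21) = (3 + 0)*((8 + 0) - 21) = 3*(8 - 21) = 3*(-13) = -39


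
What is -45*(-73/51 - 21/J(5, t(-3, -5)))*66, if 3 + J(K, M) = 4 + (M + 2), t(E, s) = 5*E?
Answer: -32175/34 ≈ -946.32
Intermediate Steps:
J(K, M) = 3 + M (J(K, M) = -3 + (4 + (M + 2)) = -3 + (4 + (2 + M)) = -3 + (6 + M) = 3 + M)
-45*(-73/51 - 21/J(5, t(-3, -5)))*66 = -45*(-73/51 - 21/(3 + 5*(-3)))*66 = -45*(-73*1/51 - 21/(3 - 15))*66 = -45*(-73/51 - 21/(-12))*66 = -45*(-73/51 - 21*(-1/12))*66 = -45*(-73/51 + 7/4)*66 = -45*65/204*66 = -975/68*66 = -32175/34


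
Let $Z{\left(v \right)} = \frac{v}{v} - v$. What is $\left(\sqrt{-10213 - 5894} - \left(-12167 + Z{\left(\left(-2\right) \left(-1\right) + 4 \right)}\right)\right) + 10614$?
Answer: $22786 + i \sqrt{16107} \approx 22786.0 + 126.91 i$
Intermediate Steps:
$Z{\left(v \right)} = 1 - v$
$\left(\sqrt{-10213 - 5894} - \left(-12167 + Z{\left(\left(-2\right) \left(-1\right) + 4 \right)}\right)\right) + 10614 = \left(\sqrt{-10213 - 5894} - \left(-12167 - \left(3 + 2\right)\right)\right) + 10614 = \left(\sqrt{-16107} - \left(-12167 + \left(1 - \left(2 + 4\right)\right)\right)\right) + 10614 = \left(i \sqrt{16107} - \left(-12167 + \left(1 - 6\right)\right)\right) + 10614 = \left(i \sqrt{16107} - \left(-12167 - 5\right)\right) + 10614 = \left(i \sqrt{16107} - -12172\right) + 10614 = \left(i \sqrt{16107} + 12172\right) + 10614 = \left(12172 + i \sqrt{16107}\right) + 10614 = 22786 + i \sqrt{16107}$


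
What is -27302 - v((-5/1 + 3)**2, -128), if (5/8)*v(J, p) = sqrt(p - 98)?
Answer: -27302 - 8*I*sqrt(226)/5 ≈ -27302.0 - 24.053*I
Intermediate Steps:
v(J, p) = 8*sqrt(-98 + p)/5 (v(J, p) = 8*sqrt(p - 98)/5 = 8*sqrt(-98 + p)/5)
-27302 - v((-5/1 + 3)**2, -128) = -27302 - 8*sqrt(-98 - 128)/5 = -27302 - 8*sqrt(-226)/5 = -27302 - 8*I*sqrt(226)/5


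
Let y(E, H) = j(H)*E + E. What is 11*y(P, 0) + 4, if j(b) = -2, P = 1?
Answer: -7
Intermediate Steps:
y(E, H) = -E (y(E, H) = -2*E + E = -E)
11*y(P, 0) + 4 = 11*(-1*1) + 4 = 11*(-1) + 4 = -11 + 4 = -7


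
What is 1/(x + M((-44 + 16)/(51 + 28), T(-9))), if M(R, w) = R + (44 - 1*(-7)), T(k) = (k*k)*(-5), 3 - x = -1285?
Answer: 79/105753 ≈ 0.00074702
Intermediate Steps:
x = 1288 (x = 3 - 1*(-1285) = 3 + 1285 = 1288)
T(k) = -5*k**2 (T(k) = k**2*(-5) = -5*k**2)
M(R, w) = 51 + R (M(R, w) = R + (44 + 7) = R + 51 = 51 + R)
1/(x + M((-44 + 16)/(51 + 28), T(-9))) = 1/(1288 + (51 + (-44 + 16)/(51 + 28))) = 1/(1288 + (51 - 28/79)) = 1/(1288 + 4001/79) = 1/(105753/79) = 79/105753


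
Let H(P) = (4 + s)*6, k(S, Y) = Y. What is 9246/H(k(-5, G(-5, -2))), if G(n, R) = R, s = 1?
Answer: 1541/5 ≈ 308.20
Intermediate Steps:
H(P) = 30 (H(P) = (4 + 1)*6 = 5*6 = 30)
9246/H(k(-5, G(-5, -2))) = 9246/30 = 9246*(1/30) = 1541/5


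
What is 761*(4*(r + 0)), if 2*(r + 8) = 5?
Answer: -16742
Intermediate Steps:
r = -11/2 (r = -8 + (½)*5 = -8 + 5/2 = -11/2 ≈ -5.5000)
761*(4*(r + 0)) = 761*(4*(-11/2 + 0)) = 761*(4*(-11/2)) = 761*(-22) = -16742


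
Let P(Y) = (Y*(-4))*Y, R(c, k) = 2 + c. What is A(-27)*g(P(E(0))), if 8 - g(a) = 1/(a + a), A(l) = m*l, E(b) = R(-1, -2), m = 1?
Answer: -1755/8 ≈ -219.38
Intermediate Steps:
E(b) = 1 (E(b) = 2 - 1 = 1)
A(l) = l (A(l) = 1*l = l)
P(Y) = -4*Y**2 (P(Y) = (-4*Y)*Y = -4*Y**2)
g(a) = 8 - 1/(2*a) (g(a) = 8 - 1/(a + a) = 8 - 1/(2*a))
A(-27)*g(P(E(0))) = -27*(8 - 1/(2*((-4*1**2)))) = -27*(8 - 1/(2*((-4*1)))) = -27*(8 - 1/2/(-4)) = -27*(8 - 1/2*(-1/4)) = -27*(8 + 1/8) = -27*65/8 = -1755/8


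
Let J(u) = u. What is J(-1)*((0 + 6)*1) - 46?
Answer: -52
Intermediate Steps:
J(-1)*((0 + 6)*1) - 46 = -(0 + 6) - 46 = -6 - 46 = -52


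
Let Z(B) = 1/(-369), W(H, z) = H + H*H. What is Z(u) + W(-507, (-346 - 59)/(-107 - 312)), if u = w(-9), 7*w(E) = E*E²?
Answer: 94663997/369 ≈ 2.5654e+5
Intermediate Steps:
W(H, z) = H + H²
w(E) = E³/7 (w(E) = (E*E²)/7 = E³/7)
u = -729/7 (u = (⅐)*(-9)³ = (⅐)*(-729) = -729/7 ≈ -104.14)
Z(B) = -1/369
Z(u) + W(-507, (-346 - 59)/(-107 - 312)) = -1/369 - 507*(1 - 507) = -1/369 - 507*(-506) = -1/369 + 256542 = 94663997/369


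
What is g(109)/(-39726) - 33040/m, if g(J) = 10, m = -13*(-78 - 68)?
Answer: -328141505/18849987 ≈ -17.408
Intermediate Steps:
m = 1898 (m = -13*(-146) = 1898)
g(109)/(-39726) - 33040/m = 10/(-39726) - 33040/1898 = 10*(-1/39726) - 33040*1/1898 = -5/19863 - 16520/949 = -328141505/18849987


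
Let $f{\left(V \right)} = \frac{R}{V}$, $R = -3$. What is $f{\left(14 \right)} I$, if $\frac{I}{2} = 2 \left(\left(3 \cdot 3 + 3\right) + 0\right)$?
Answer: $- \frac{72}{7} \approx -10.286$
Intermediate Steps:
$f{\left(V \right)} = - \frac{3}{V}$
$I = 48$ ($I = 2 \cdot 2 \left(\left(3 \cdot 3 + 3\right) + 0\right) = 2 \cdot 2 \left(\left(9 + 3\right) + 0\right) = 2 \cdot 2 \left(12 + 0\right) = 2 \cdot 2 \cdot 12 = 2 \cdot 24 = 48$)
$f{\left(14 \right)} I = - \frac{3}{14} \cdot 48 = \left(-3\right) \frac{1}{14} \cdot 48 = \left(- \frac{3}{14}\right) 48 = - \frac{72}{7}$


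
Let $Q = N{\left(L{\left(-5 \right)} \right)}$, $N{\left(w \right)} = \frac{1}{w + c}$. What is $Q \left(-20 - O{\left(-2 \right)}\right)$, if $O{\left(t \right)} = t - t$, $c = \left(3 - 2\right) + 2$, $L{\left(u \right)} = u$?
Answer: $10$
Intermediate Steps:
$c = 3$ ($c = 1 + 2 = 3$)
$O{\left(t \right)} = 0$
$N{\left(w \right)} = \frac{1}{3 + w}$ ($N{\left(w \right)} = \frac{1}{w + 3} = \frac{1}{3 + w}$)
$Q = - \frac{1}{2}$ ($Q = \frac{1}{3 - 5} = \frac{1}{-2} = - \frac{1}{2} \approx -0.5$)
$Q \left(-20 - O{\left(-2 \right)}\right) = - \frac{-20 - 0}{2} = - \frac{-20 + 0}{2} = \left(- \frac{1}{2}\right) \left(-20\right) = 10$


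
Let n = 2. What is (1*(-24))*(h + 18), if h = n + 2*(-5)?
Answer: -240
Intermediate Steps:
h = -8 (h = 2 + 2*(-5) = 2 - 10 = -8)
(1*(-24))*(h + 18) = (1*(-24))*(-8 + 18) = -24*10 = -240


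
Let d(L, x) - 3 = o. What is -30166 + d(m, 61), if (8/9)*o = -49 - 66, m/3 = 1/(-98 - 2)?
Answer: -242339/8 ≈ -30292.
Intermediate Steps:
m = -3/100 (m = 3/(-98 - 2) = 3/(-100) = 3*(-1/100) = -3/100 ≈ -0.030000)
o = -1035/8 (o = 9*(-49 - 66)/8 = (9/8)*(-115) = -1035/8 ≈ -129.38)
d(L, x) = -1011/8 (d(L, x) = 3 - 1035/8 = -1011/8)
-30166 + d(m, 61) = -30166 - 1011/8 = -242339/8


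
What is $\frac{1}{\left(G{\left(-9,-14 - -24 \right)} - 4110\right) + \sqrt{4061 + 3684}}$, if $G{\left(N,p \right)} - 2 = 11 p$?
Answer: $- \frac{3998}{15976259} - \frac{\sqrt{7745}}{15976259} \approx -0.00025575$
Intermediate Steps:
$G{\left(N,p \right)} = 2 + 11 p$
$\frac{1}{\left(G{\left(-9,-14 - -24 \right)} - 4110\right) + \sqrt{4061 + 3684}} = \frac{1}{\left(\left(2 + 11 \left(-14 - -24\right)\right) - 4110\right) + \sqrt{4061 + 3684}} = \frac{1}{\left(\left(2 + 11 \left(-14 + 24\right)\right) - 4110\right) + \sqrt{7745}} = \frac{1}{\left(\left(2 + 11 \cdot 10\right) - 4110\right) + \sqrt{7745}} = \frac{1}{\left(\left(2 + 110\right) - 4110\right) + \sqrt{7745}} = \frac{1}{\left(112 - 4110\right) + \sqrt{7745}} = \frac{1}{-3998 + \sqrt{7745}}$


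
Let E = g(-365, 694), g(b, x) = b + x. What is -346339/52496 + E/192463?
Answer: -66640171773/10103537648 ≈ -6.5957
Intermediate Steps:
E = 329 (E = -365 + 694 = 329)
-346339/52496 + E/192463 = -346339/52496 + 329/192463 = -66640171773/10103537648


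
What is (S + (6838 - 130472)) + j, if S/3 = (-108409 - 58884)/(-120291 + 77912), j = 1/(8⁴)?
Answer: -21458875992693/173584384 ≈ -1.2362e+5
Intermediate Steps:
j = 1/4096 ≈ 0.00024414
S = 501879/42379 (S = 3*((-108409 - 58884)/(-120291 + 77912)) = 3*(-167293/(-42379)) = 3*(-167293*(-1/42379)) = 3*(167293/42379) = 501879/42379 ≈ 11.843)
(S + (6838 - 130472)) + j = (501879/42379 + (6838 - 130472)) + 1/4096 = (501879/42379 - 123634) + 1/4096 = -5238983407/42379 + 1/4096 = -21458875992693/173584384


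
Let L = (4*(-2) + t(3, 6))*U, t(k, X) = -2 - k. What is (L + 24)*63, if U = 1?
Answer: 693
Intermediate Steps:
L = -13 (L = (4*(-2) + (-2 - 1*3))*1 = (-8 + (-2 - 3))*1 = (-8 - 5)*1 = -13*1 = -13)
(L + 24)*63 = (-13 + 24)*63 = 11*63 = 693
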